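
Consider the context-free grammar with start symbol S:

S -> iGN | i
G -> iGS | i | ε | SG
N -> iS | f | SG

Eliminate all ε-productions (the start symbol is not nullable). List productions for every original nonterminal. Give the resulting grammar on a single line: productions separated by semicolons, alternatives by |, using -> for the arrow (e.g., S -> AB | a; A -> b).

Nullable set: {G}.
S -> iGN: G nullable, giving iGN | iN.
Drop G -> ε.
G -> SG: G nullable, giving S | SG.
G -> iGS: G nullable, giving iGS | iS.
N -> SG: G nullable, giving S | SG.
Unchanged (no nullable symbols): S -> i; G -> i; N -> f; N -> iS.

S -> i | iN | iGN; G -> S | i | SG | iS | iGS; N -> S | f | SG | iS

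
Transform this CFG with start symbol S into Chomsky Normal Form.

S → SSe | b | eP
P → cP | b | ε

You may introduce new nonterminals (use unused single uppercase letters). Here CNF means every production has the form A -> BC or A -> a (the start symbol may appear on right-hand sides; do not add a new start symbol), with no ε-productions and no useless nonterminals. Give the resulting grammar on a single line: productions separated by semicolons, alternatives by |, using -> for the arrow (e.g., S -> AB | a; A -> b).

Nullable: {P}; after ε-elimination: S -> b | e | eP | SSe; P -> b | c | cP.
No unit productions to eliminate.
TERM: introduce A -> c, B -> e and substitute in every rule of length ≥2.
BIN: S -> SSB becomes S -> SC, C -> SB.

S -> b | e | BP | SC; A -> c; B -> e; C -> SB; P -> b | c | AP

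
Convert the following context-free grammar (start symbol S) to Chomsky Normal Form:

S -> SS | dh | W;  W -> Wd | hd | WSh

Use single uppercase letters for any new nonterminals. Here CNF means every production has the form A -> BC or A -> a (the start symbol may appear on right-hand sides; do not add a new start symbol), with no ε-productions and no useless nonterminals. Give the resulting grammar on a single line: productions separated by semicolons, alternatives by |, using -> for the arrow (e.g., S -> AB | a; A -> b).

S -> AB | BA | SS | WB | WC; A -> h; B -> d; C -> SA; D -> SA; W -> AB | WB | WD

No ε-productions.
After unit-elimination: S -> SS | Wd | dh | hd | WSh; W -> Wd | hd | WSh.
TERM: introduce B -> d, A -> h and substitute in every rule of length ≥2.
BIN: S -> WSA becomes S -> WC, C -> SA; W -> WSA becomes W -> WD, D -> SA.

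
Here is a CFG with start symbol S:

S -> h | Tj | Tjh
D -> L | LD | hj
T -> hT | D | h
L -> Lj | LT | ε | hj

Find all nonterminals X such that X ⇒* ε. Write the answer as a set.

{D, L, T}

Directly nullable (have an ε-rule): {L}.
D is nullable via D -> L (every symbol on the right is already known nullable).
T is nullable via T -> D (every symbol on the right is already known nullable).
Not nullable: S — each has a terminal in every rule's right-hand side or depends on a non-nullable symbol.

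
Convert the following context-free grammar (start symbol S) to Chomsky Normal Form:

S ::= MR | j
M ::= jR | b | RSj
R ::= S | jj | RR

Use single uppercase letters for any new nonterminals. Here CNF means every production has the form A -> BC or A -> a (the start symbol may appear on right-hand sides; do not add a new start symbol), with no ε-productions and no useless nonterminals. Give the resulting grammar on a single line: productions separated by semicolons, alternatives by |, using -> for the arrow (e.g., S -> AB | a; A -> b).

No ε-productions.
After unit-elimination: S -> j | MR; M -> b | jR | RSj; R -> j | MR | RR | jj.
TERM: introduce A -> j and substitute in every rule of length ≥2.
BIN: M -> RSA becomes M -> RB, B -> SA.

S -> j | MR; A -> j; B -> SA; M -> b | AR | RB; R -> j | AA | MR | RR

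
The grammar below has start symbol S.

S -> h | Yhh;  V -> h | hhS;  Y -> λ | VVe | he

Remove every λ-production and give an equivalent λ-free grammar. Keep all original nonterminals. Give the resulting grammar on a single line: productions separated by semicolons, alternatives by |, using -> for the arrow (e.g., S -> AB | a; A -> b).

Nullable set: {Y}.
S -> Yhh: Y nullable, giving Yhh | hh.
Drop Y -> λ.
Unchanged (no nullable symbols): S -> h; V -> h; V -> hhS; Y -> VVe; Y -> he.

S -> h | hh | Yhh; V -> h | hhS; Y -> he | VVe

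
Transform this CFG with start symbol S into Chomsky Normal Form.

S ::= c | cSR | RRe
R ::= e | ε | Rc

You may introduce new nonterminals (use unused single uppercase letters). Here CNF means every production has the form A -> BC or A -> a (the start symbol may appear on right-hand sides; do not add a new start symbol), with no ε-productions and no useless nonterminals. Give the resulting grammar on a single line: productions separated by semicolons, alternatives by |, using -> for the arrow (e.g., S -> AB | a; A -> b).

S -> c | e | AC | AS | RB | RD; A -> c; B -> e; C -> SR; D -> RB; R -> c | e | RA

Nullable: {R}; after ε-elimination: S -> c | e | Re | cS | RRe | cSR; R -> c | e | Rc.
No unit productions to eliminate.
TERM: introduce A -> c, B -> e and substitute in every rule of length ≥2.
BIN: S -> ASR becomes S -> AC, C -> SR; S -> RRB becomes S -> RD, D -> RB.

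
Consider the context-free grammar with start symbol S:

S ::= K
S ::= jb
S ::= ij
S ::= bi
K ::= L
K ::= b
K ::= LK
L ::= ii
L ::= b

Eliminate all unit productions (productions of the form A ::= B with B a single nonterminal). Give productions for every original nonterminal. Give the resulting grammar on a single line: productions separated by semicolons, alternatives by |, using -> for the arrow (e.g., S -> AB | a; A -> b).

Unit productions: K->L, S->K.
Unit pairs (A ⇒* B via units): (K,L), (S,K), (S,L).
S: inherits non-unit rules of {K, L, S} → LK | b | bi | ii | ij | jb.
K: inherits non-unit rules of {K, L} → LK | b | ii.
L: inherits non-unit rules of {L} → b | ii.

S -> b | LK | bi | ii | ij | jb; K -> b | LK | ii; L -> b | ii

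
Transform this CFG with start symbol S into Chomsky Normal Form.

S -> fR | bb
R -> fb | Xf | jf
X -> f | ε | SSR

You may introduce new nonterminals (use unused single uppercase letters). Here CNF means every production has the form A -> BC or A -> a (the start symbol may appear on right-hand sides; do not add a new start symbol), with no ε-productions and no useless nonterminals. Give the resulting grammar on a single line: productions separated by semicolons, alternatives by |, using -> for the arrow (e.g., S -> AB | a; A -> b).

Nullable: {X}; after ε-elimination: S -> bb | fR; R -> f | Xf | fb | jf; X -> f | SSR.
No unit productions to eliminate.
TERM: introduce B -> b, A -> f, C -> j and substitute in every rule of length ≥2.
BIN: X -> SSR becomes X -> SD, D -> SR.

S -> AR | BB; A -> f; B -> b; C -> j; D -> SR; R -> f | AB | CA | XA; X -> f | SD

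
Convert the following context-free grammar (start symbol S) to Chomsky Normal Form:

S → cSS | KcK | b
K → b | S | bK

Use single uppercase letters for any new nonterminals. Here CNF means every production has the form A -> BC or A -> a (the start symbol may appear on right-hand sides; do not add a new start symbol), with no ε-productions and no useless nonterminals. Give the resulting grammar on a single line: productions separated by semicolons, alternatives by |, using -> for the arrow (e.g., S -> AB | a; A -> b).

No ε-productions.
After unit-elimination: S -> b | KcK | cSS; K -> b | bK | KcK | cSS.
TERM: introduce B -> b, A -> c and substitute in every rule of length ≥2.
BIN: K -> ASS becomes K -> AC, C -> SS; K -> KAK becomes K -> KD, D -> AK; S -> ASS becomes S -> AE, E -> SS; S -> KAK becomes S -> KF, F -> AK.

S -> b | AE | KF; A -> c; B -> b; C -> SS; D -> AK; E -> SS; F -> AK; K -> b | AC | BK | KD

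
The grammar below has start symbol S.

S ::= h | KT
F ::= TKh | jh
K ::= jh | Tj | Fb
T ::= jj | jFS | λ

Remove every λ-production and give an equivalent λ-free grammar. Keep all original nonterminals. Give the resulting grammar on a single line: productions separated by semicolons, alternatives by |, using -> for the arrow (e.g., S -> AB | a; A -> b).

S -> K | h | KT; F -> Kh | jh | TKh; K -> j | Fb | Tj | jh; T -> jj | jFS

Nullable set: {T}.
S -> KT: T nullable, giving K | KT.
F -> TKh: T nullable, giving Kh | TKh.
K -> Tj: T nullable, giving Tj | j.
Drop T -> λ.
Unchanged (no nullable symbols): S -> h; F -> jh; K -> Fb; K -> jh; T -> jFS; T -> jj.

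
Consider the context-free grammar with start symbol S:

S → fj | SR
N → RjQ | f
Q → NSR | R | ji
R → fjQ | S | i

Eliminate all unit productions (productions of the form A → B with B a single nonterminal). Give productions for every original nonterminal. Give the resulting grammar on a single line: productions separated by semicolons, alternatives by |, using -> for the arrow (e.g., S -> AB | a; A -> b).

Unit productions: Q->R, R->S.
Unit pairs (A ⇒* B via units): (Q,R), (Q,S), (R,S).
S: inherits non-unit rules of {S} → SR | fj.
N: inherits non-unit rules of {N} → RjQ | f.
Q: inherits non-unit rules of {Q, R, S} → NSR | SR | fj | fjQ | i | ji.
R: inherits non-unit rules of {R, S} → SR | fj | fjQ | i.

S -> SR | fj; N -> f | RjQ; Q -> i | SR | fj | ji | NSR | fjQ; R -> i | SR | fj | fjQ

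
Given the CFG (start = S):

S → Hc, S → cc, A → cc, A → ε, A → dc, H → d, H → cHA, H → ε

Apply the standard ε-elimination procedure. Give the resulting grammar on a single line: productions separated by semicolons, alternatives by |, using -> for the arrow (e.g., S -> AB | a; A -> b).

S -> c | Hc | cc; A -> cc | dc; H -> c | d | cA | cH | cHA

Nullable set: {A, H}.
S -> Hc: H nullable, giving Hc | c.
Drop A -> ε.
Drop H -> ε.
H -> cHA: H, A nullable, giving c | cA | cH | cHA.
Unchanged (no nullable symbols): S -> cc; A -> cc; A -> dc; H -> d.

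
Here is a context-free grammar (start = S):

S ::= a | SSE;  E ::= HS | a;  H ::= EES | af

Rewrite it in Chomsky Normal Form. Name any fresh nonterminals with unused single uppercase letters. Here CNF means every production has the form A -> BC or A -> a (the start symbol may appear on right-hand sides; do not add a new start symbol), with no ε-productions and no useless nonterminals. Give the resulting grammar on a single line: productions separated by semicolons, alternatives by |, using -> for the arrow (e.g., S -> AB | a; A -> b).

S -> a | SD; A -> a; B -> f; C -> ES; D -> SE; E -> a | HS; H -> AB | EC

No ε-productions.
No unit productions to eliminate.
TERM: introduce A -> a, B -> f and substitute in every rule of length ≥2.
BIN: H -> EES becomes H -> EC, C -> ES; S -> SSE becomes S -> SD, D -> SE.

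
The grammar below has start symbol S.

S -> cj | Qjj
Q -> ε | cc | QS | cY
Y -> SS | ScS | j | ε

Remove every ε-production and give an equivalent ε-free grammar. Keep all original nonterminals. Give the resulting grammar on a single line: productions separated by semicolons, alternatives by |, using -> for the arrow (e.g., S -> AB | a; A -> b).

S -> cj | jj | Qjj; Q -> S | c | QS | cY | cc; Y -> j | SS | ScS

Nullable set: {Q, Y}.
S -> Qjj: Q nullable, giving Qjj | jj.
Drop Q -> ε.
Q -> QS: Q nullable, giving QS | S.
Q -> cY: Y nullable, giving c | cY.
Drop Y -> ε.
Unchanged (no nullable symbols): S -> cj; Q -> cc; Y -> SS; Y -> ScS; Y -> j.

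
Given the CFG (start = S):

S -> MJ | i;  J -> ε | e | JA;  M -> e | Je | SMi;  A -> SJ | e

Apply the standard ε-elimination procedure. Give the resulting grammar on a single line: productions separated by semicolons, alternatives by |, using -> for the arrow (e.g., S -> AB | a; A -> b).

S -> M | i | MJ; A -> S | e | SJ; J -> A | e | JA; M -> e | Je | SMi

Nullable set: {J}.
S -> MJ: J nullable, giving M | MJ.
A -> SJ: J nullable, giving S | SJ.
Drop J -> ε.
J -> JA: J nullable, giving A | JA.
M -> Je: J nullable, giving Je | e.
Unchanged (no nullable symbols): S -> i; A -> e; J -> e; M -> SMi; M -> e.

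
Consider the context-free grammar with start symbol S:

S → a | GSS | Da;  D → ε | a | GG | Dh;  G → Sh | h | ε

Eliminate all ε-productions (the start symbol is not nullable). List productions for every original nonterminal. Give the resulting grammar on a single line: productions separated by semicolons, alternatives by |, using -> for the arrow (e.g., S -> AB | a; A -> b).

Nullable set: {D, G}.
S -> Da: D nullable, giving Da | a.
S -> GSS: G nullable, giving GSS | SS.
Drop D -> ε.
D -> Dh: D nullable, giving Dh | h.
D -> GG: G, G nullable, giving G | GG.
Drop G -> ε.
Unchanged (no nullable symbols): S -> a; D -> a; G -> Sh; G -> h.

S -> a | Da | SS | GSS; D -> G | a | h | Dh | GG; G -> h | Sh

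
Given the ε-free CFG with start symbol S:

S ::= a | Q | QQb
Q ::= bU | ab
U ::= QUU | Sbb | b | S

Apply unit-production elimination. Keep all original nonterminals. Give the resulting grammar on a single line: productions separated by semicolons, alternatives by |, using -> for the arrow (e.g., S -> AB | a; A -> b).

S -> a | ab | bU | QQb; Q -> ab | bU; U -> a | b | ab | bU | QQb | QUU | Sbb

Unit productions: S->Q, U->S.
Unit pairs (A ⇒* B via units): (S,Q), (U,Q), (U,S).
S: inherits non-unit rules of {Q, S} → QQb | a | ab | bU.
Q: inherits non-unit rules of {Q} → ab | bU.
U: inherits non-unit rules of {Q, S, U} → QQb | QUU | Sbb | a | ab | b | bU.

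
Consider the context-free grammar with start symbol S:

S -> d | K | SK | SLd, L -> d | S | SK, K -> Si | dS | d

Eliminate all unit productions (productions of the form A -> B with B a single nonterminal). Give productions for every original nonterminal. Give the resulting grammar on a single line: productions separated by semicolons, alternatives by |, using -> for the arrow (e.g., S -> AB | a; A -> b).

Unit productions: L->S, S->K.
Unit pairs (A ⇒* B via units): (L,K), (L,S), (S,K).
S: inherits non-unit rules of {K, S} → SK | SLd | Si | d | dS.
K: inherits non-unit rules of {K} → Si | d | dS.
L: inherits non-unit rules of {K, L, S} → SK | SLd | Si | d | dS.

S -> d | SK | Si | dS | SLd; K -> d | Si | dS; L -> d | SK | Si | dS | SLd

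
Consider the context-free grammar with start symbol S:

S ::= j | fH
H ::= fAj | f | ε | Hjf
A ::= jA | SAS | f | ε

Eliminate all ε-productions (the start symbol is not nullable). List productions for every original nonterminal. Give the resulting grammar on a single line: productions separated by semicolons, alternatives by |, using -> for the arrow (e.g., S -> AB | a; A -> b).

Nullable set: {A, H}.
S -> fH: H nullable, giving f | fH.
Drop A -> ε.
A -> SAS: A nullable, giving SAS | SS.
A -> jA: A nullable, giving j | jA.
Drop H -> ε.
H -> Hjf: H nullable, giving Hjf | jf.
H -> fAj: A nullable, giving fAj | fj.
Unchanged (no nullable symbols): S -> j; A -> f; H -> f.

S -> f | j | fH; A -> f | j | SS | jA | SAS; H -> f | fj | jf | Hjf | fAj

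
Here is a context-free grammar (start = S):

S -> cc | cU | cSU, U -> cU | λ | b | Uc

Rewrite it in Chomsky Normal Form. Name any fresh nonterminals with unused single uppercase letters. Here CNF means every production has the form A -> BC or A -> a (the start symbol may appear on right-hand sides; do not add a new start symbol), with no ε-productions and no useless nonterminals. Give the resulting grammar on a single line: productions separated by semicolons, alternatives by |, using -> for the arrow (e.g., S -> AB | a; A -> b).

Nullable: {U}; after ε-elimination: S -> c | cS | cU | cc | cSU; U -> b | c | Uc | cU.
No unit productions to eliminate.
TERM: introduce A -> c and substitute in every rule of length ≥2.
BIN: S -> ASU becomes S -> AB, B -> SU.

S -> c | AA | AB | AS | AU; A -> c; B -> SU; U -> b | c | AU | UA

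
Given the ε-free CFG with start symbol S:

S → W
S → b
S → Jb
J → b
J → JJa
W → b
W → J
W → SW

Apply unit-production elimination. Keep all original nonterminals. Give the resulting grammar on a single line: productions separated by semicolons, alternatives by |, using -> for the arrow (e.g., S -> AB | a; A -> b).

Unit productions: S->W, W->J.
Unit pairs (A ⇒* B via units): (S,J), (S,W), (W,J).
S: inherits non-unit rules of {J, S, W} → JJa | Jb | SW | b.
J: inherits non-unit rules of {J} → JJa | b.
W: inherits non-unit rules of {J, W} → JJa | SW | b.

S -> b | Jb | SW | JJa; J -> b | JJa; W -> b | SW | JJa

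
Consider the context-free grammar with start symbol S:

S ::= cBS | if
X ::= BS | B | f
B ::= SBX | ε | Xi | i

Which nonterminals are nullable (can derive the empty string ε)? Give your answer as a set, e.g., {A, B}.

{B, X}

Directly nullable (have an ε-rule): {B}.
X is nullable via X -> B (every symbol on the right is already known nullable).
Not nullable: S — each has a terminal in every rule's right-hand side or depends on a non-nullable symbol.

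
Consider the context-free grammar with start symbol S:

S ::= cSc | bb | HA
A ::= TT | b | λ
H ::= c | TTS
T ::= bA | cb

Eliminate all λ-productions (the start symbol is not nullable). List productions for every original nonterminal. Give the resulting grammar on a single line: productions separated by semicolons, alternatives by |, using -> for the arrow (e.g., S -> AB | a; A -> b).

S -> H | HA | bb | cSc; A -> b | TT; H -> c | TTS; T -> b | bA | cb

Nullable set: {A}.
S -> HA: A nullable, giving H | HA.
Drop A -> λ.
T -> bA: A nullable, giving b | bA.
Unchanged (no nullable symbols): S -> bb; S -> cSc; A -> TT; A -> b; H -> TTS; H -> c; T -> cb.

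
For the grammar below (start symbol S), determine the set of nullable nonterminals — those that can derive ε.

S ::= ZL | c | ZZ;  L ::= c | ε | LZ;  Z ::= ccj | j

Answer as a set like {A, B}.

Directly nullable (have an ε-rule): {L}.
Not nullable: S, Z — each has a terminal in every rule's right-hand side or depends on a non-nullable symbol.

{L}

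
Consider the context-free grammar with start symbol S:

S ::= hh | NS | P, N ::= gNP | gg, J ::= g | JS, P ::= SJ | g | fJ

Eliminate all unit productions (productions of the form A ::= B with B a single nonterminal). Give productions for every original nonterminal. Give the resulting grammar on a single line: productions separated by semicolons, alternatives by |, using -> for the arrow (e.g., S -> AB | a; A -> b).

Unit productions: S->P.
Unit pairs (A ⇒* B via units): (S,P).
S: inherits non-unit rules of {P, S} → NS | SJ | fJ | g | hh.
J: inherits non-unit rules of {J} → JS | g.
N: inherits non-unit rules of {N} → gNP | gg.
P: inherits non-unit rules of {P} → SJ | fJ | g.

S -> g | NS | SJ | fJ | hh; J -> g | JS; N -> gg | gNP; P -> g | SJ | fJ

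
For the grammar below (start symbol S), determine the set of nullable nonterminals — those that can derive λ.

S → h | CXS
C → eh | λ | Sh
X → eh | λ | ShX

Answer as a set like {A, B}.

Directly nullable (have an ε-rule): {C, X}.
Not nullable: S — each has a terminal in every rule's right-hand side or depends on a non-nullable symbol.

{C, X}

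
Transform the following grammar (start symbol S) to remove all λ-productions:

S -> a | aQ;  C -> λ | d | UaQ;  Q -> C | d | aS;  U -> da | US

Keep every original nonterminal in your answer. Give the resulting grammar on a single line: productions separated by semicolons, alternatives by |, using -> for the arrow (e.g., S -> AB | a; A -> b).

S -> a | aQ; C -> d | Ua | UaQ; Q -> C | d | aS; U -> US | da

Nullable set: {C, Q}.
S -> aQ: Q nullable, giving a | aQ.
Drop C -> λ.
C -> UaQ: Q nullable, giving Ua | UaQ.
Q -> C: C nullable, giving C.
Unchanged (no nullable symbols): S -> a; C -> d; Q -> aS; Q -> d; U -> US; U -> da.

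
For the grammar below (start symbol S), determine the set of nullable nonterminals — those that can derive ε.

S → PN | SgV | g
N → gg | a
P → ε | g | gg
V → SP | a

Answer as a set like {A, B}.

{P}

Directly nullable (have an ε-rule): {P}.
Not nullable: N, S, V — each has a terminal in every rule's right-hand side or depends on a non-nullable symbol.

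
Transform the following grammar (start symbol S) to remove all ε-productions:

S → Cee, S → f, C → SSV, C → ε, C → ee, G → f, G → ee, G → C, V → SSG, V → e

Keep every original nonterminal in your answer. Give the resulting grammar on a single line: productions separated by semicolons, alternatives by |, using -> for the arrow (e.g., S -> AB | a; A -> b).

Nullable set: {C, G}.
S -> Cee: C nullable, giving Cee | ee.
Drop C -> ε.
G -> C: C nullable, giving C.
V -> SSG: G nullable, giving SS | SSG.
Unchanged (no nullable symbols): S -> f; C -> SSV; C -> ee; G -> ee; G -> f; V -> e.

S -> f | ee | Cee; C -> ee | SSV; G -> C | f | ee; V -> e | SS | SSG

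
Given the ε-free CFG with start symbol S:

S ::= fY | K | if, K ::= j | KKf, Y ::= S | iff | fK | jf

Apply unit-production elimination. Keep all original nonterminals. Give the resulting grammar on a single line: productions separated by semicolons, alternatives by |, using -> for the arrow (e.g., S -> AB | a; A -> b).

S -> j | fY | if | KKf; K -> j | KKf; Y -> j | fK | fY | if | jf | KKf | iff

Unit productions: S->K, Y->S.
Unit pairs (A ⇒* B via units): (S,K), (Y,K), (Y,S).
S: inherits non-unit rules of {K, S} → KKf | fY | if | j.
K: inherits non-unit rules of {K} → KKf | j.
Y: inherits non-unit rules of {K, S, Y} → KKf | fK | fY | if | iff | j | jf.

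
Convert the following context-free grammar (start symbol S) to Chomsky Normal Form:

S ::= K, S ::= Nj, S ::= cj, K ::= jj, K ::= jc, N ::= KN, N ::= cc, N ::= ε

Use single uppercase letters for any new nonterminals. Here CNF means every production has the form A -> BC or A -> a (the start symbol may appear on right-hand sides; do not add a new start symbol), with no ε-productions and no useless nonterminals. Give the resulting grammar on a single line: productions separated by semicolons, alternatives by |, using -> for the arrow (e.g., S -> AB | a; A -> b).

Nullable: {N}; after ε-elimination: S -> K | j | Nj | cj; K -> jc | jj; N -> K | KN | cc.
After unit-elimination: S -> j | Nj | cj | jc | jj; K -> jc | jj; N -> KN | cc | jc | jj.
TERM: introduce B -> c, A -> j and substitute in every rule of length ≥2.

S -> j | AA | AB | BA | NA; A -> j; B -> c; K -> AA | AB; N -> AA | AB | BB | KN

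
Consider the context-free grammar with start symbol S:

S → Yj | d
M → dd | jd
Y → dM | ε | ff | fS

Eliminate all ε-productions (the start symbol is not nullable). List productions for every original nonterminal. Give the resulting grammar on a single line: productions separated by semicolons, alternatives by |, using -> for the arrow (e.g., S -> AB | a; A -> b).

Nullable set: {Y}.
S -> Yj: Y nullable, giving Yj | j.
Drop Y -> ε.
Unchanged (no nullable symbols): S -> d; M -> dd; M -> jd; Y -> dM; Y -> fS; Y -> ff.

S -> d | j | Yj; M -> dd | jd; Y -> dM | fS | ff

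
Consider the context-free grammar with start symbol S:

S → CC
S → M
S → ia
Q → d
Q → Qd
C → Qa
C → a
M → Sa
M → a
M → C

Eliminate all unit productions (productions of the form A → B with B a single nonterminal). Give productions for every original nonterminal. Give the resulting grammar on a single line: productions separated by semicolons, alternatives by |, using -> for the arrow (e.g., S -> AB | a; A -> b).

S -> a | CC | Qa | Sa | ia; C -> a | Qa; M -> a | Qa | Sa; Q -> d | Qd

Unit productions: M->C, S->M.
Unit pairs (A ⇒* B via units): (M,C), (S,C), (S,M).
S: inherits non-unit rules of {C, M, S} → CC | Qa | Sa | a | ia.
C: inherits non-unit rules of {C} → Qa | a.
M: inherits non-unit rules of {C, M} → Qa | Sa | a.
Q: inherits non-unit rules of {Q} → Qd | d.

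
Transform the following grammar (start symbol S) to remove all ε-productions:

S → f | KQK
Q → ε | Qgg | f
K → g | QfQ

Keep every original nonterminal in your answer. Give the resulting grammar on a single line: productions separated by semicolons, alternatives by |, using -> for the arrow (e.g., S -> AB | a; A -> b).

Nullable set: {Q}.
S -> KQK: Q nullable, giving KK | KQK.
K -> QfQ: Q, Q nullable, giving Qf | QfQ | f | fQ.
Drop Q -> ε.
Q -> Qgg: Q nullable, giving Qgg | gg.
Unchanged (no nullable symbols): S -> f; K -> g; Q -> f.

S -> f | KK | KQK; K -> f | g | Qf | fQ | QfQ; Q -> f | gg | Qgg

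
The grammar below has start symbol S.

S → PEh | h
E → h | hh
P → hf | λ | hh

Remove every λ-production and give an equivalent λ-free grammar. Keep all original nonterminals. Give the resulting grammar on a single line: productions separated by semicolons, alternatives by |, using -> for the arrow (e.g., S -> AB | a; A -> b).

S -> h | Eh | PEh; E -> h | hh; P -> hf | hh

Nullable set: {P}.
S -> PEh: P nullable, giving Eh | PEh.
Drop P -> λ.
Unchanged (no nullable symbols): S -> h; E -> h; E -> hh; P -> hf; P -> hh.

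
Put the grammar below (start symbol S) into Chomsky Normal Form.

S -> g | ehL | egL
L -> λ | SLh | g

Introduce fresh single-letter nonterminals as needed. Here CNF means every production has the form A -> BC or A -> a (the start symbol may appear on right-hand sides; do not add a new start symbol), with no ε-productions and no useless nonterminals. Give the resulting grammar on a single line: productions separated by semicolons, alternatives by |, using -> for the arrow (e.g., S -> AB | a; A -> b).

Nullable: {L}; after ε-elimination: S -> g | eg | eh | egL | ehL; L -> g | Sh | SLh.
No unit productions to eliminate.
TERM: introduce B -> e, C -> g, A -> h and substitute in every rule of length ≥2.
BIN: L -> SLA becomes L -> SD, D -> LA; S -> BAL becomes S -> BE, E -> AL; S -> BCL becomes S -> BF, F -> CL.

S -> g | BA | BC | BE | BF; A -> h; B -> e; C -> g; D -> LA; E -> AL; F -> CL; L -> g | SA | SD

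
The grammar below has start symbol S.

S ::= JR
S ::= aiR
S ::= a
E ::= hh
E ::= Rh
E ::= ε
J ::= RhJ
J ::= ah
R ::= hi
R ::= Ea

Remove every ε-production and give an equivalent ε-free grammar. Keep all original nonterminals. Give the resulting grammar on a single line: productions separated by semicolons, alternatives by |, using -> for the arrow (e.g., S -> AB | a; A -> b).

Nullable set: {E}.
Drop E -> ε.
R -> Ea: E nullable, giving Ea | a.
Unchanged (no nullable symbols): S -> JR; S -> a; S -> aiR; E -> Rh; E -> hh; J -> RhJ; J -> ah; R -> hi.

S -> a | JR | aiR; E -> Rh | hh; J -> ah | RhJ; R -> a | Ea | hi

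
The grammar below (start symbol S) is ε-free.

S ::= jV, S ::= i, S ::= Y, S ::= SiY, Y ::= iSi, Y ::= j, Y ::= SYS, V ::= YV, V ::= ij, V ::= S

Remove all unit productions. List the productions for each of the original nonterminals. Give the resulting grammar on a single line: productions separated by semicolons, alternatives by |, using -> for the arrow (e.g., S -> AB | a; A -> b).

S -> i | j | jV | SYS | SiY | iSi; V -> i | j | YV | ij | jV | SYS | SiY | iSi; Y -> j | SYS | iSi

Unit productions: S->Y, V->S.
Unit pairs (A ⇒* B via units): (S,Y), (V,S), (V,Y).
S: inherits non-unit rules of {S, Y} → SYS | SiY | i | iSi | j | jV.
V: inherits non-unit rules of {S, V, Y} → SYS | SiY | YV | i | iSi | ij | j | jV.
Y: inherits non-unit rules of {Y} → SYS | iSi | j.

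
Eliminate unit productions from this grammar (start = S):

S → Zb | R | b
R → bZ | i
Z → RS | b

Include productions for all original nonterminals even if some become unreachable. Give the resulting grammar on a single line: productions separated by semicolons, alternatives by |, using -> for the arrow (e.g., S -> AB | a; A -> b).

Unit productions: S->R.
Unit pairs (A ⇒* B via units): (S,R).
S: inherits non-unit rules of {R, S} → Zb | b | bZ | i.
R: inherits non-unit rules of {R} → bZ | i.
Z: inherits non-unit rules of {Z} → RS | b.

S -> b | i | Zb | bZ; R -> i | bZ; Z -> b | RS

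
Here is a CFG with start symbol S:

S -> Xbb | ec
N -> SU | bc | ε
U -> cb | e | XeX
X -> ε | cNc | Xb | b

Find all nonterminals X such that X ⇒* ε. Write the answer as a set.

Directly nullable (have an ε-rule): {N, X}.
Not nullable: S, U — each has a terminal in every rule's right-hand side or depends on a non-nullable symbol.

{N, X}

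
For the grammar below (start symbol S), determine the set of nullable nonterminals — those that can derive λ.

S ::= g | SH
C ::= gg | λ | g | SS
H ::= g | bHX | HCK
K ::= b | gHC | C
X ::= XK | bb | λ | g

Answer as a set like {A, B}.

{C, K, X}

Directly nullable (have an ε-rule): {C, X}.
K is nullable via K -> C (every symbol on the right is already known nullable).
Not nullable: H, S — each has a terminal in every rule's right-hand side or depends on a non-nullable symbol.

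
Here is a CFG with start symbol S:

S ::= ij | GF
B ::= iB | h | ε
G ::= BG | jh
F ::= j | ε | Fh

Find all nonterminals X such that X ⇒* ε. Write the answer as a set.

{B, F}

Directly nullable (have an ε-rule): {B, F}.
Not nullable: G, S — each has a terminal in every rule's right-hand side or depends on a non-nullable symbol.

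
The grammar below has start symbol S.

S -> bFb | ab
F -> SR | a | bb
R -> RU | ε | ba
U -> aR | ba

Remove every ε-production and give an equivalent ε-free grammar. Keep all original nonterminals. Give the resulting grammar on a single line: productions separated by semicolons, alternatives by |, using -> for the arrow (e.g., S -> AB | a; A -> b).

S -> ab | bFb; F -> S | a | SR | bb; R -> U | RU | ba; U -> a | aR | ba

Nullable set: {R}.
F -> SR: R nullable, giving S | SR.
Drop R -> ε.
R -> RU: R nullable, giving RU | U.
U -> aR: R nullable, giving a | aR.
Unchanged (no nullable symbols): S -> ab; S -> bFb; F -> a; F -> bb; R -> ba; U -> ba.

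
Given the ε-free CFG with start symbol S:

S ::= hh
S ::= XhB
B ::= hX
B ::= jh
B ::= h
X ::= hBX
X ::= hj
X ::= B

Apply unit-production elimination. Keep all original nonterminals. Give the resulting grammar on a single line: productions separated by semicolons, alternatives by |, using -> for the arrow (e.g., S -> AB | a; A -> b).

S -> hh | XhB; B -> h | hX | jh; X -> h | hX | hj | jh | hBX

Unit productions: X->B.
Unit pairs (A ⇒* B via units): (X,B).
S: inherits non-unit rules of {S} → XhB | hh.
B: inherits non-unit rules of {B} → h | hX | jh.
X: inherits non-unit rules of {B, X} → h | hBX | hX | hj | jh.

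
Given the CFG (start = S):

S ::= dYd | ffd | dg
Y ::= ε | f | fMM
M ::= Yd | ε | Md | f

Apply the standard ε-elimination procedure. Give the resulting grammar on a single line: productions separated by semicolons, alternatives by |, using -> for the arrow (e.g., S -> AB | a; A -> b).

Nullable set: {M, Y}.
S -> dYd: Y nullable, giving dYd | dd.
Drop M -> ε.
M -> Md: M nullable, giving Md | d.
M -> Yd: Y nullable, giving Yd | d.
Drop Y -> ε.
Y -> fMM: M, M nullable, giving f | fM | fMM.
Unchanged (no nullable symbols): S -> dg; S -> ffd; M -> f; Y -> f.

S -> dd | dg | dYd | ffd; M -> d | f | Md | Yd; Y -> f | fM | fMM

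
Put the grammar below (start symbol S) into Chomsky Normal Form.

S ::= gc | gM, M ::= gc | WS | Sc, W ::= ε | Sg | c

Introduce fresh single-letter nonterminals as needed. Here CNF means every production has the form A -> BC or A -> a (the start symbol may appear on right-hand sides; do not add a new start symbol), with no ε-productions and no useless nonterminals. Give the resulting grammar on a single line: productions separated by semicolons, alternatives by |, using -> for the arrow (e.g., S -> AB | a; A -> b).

Nullable: {W}; after ε-elimination: S -> gM | gc; M -> S | Sc | WS | gc; W -> c | Sg.
After unit-elimination: S -> gM | gc; M -> Sc | WS | gM | gc; W -> c | Sg.
TERM: introduce A -> c, B -> g and substitute in every rule of length ≥2.

S -> BA | BM; A -> c; B -> g; M -> BA | BM | SA | WS; W -> c | SB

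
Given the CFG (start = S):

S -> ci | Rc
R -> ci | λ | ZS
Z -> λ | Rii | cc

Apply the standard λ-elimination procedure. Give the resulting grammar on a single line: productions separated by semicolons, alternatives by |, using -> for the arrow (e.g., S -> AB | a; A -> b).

S -> c | Rc | ci; R -> S | ZS | ci; Z -> cc | ii | Rii

Nullable set: {R, Z}.
S -> Rc: R nullable, giving Rc | c.
Drop R -> λ.
R -> ZS: Z nullable, giving S | ZS.
Drop Z -> λ.
Z -> Rii: R nullable, giving Rii | ii.
Unchanged (no nullable symbols): S -> ci; R -> ci; Z -> cc.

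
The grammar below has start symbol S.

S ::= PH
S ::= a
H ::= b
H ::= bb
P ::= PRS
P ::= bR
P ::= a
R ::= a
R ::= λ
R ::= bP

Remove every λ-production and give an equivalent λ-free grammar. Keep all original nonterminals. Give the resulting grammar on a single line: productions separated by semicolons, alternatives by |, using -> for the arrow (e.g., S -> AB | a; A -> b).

S -> a | PH; H -> b | bb; P -> a | b | PS | bR | PRS; R -> a | bP

Nullable set: {R}.
P -> PRS: R nullable, giving PRS | PS.
P -> bR: R nullable, giving b | bR.
Drop R -> λ.
Unchanged (no nullable symbols): S -> PH; S -> a; H -> b; H -> bb; P -> a; R -> a; R -> bP.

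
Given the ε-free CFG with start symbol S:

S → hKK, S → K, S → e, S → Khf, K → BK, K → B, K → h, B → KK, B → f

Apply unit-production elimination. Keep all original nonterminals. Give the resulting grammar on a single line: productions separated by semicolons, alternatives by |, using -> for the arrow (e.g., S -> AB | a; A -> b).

S -> e | f | h | BK | KK | Khf | hKK; B -> f | KK; K -> f | h | BK | KK

Unit productions: K->B, S->K.
Unit pairs (A ⇒* B via units): (K,B), (S,B), (S,K).
S: inherits non-unit rules of {B, K, S} → BK | KK | Khf | e | f | h | hKK.
B: inherits non-unit rules of {B} → KK | f.
K: inherits non-unit rules of {B, K} → BK | KK | f | h.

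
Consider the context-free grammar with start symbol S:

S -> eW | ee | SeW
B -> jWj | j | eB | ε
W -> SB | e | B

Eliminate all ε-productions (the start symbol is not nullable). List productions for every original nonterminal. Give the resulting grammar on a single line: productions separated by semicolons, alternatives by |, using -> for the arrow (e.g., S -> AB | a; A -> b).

Nullable set: {B, W}.
S -> SeW: W nullable, giving Se | SeW.
S -> eW: W nullable, giving e | eW.
Drop B -> ε.
B -> eB: B nullable, giving e | eB.
B -> jWj: W nullable, giving jWj | jj.
W -> B: B nullable, giving B.
W -> SB: B nullable, giving S | SB.
Unchanged (no nullable symbols): S -> ee; B -> j; W -> e.

S -> e | Se | eW | ee | SeW; B -> e | j | eB | jj | jWj; W -> B | S | e | SB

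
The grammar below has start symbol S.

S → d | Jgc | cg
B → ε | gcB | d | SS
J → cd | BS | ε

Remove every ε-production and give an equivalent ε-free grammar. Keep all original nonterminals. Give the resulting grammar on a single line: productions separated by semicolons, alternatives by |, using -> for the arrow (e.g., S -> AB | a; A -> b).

S -> d | cg | gc | Jgc; B -> d | SS | gc | gcB; J -> S | BS | cd

Nullable set: {B, J}.
S -> Jgc: J nullable, giving Jgc | gc.
Drop B -> ε.
B -> gcB: B nullable, giving gc | gcB.
Drop J -> ε.
J -> BS: B nullable, giving BS | S.
Unchanged (no nullable symbols): S -> cg; S -> d; B -> SS; B -> d; J -> cd.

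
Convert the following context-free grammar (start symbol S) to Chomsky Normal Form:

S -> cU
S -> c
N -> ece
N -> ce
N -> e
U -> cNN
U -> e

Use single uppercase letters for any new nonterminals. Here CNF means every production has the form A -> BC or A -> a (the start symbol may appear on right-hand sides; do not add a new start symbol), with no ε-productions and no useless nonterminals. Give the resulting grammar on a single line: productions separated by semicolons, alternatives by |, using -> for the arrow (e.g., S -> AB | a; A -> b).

S -> c | AU; A -> c; B -> e; C -> AB; D -> NN; N -> e | AB | BC; U -> e | AD

No ε-productions.
No unit productions to eliminate.
TERM: introduce A -> c, B -> e and substitute in every rule of length ≥2.
BIN: N -> BAB becomes N -> BC, C -> AB; U -> ANN becomes U -> AD, D -> NN.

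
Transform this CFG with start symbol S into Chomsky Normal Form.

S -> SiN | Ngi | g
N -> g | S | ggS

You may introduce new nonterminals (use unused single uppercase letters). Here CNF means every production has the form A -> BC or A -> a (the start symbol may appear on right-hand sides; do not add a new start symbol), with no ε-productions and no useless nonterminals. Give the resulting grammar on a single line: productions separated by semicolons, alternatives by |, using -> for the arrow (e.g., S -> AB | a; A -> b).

S -> g | NF | SG; A -> g; B -> i; C -> AS; D -> AB; E -> BN; F -> AB; G -> BN; N -> g | AC | ND | SE

No ε-productions.
After unit-elimination: S -> g | Ngi | SiN; N -> g | Ngi | SiN | ggS.
TERM: introduce A -> g, B -> i and substitute in every rule of length ≥2.
BIN: N -> AAS becomes N -> AC, C -> AS; N -> NAB becomes N -> ND, D -> AB; N -> SBN becomes N -> SE, E -> BN; S -> NAB becomes S -> NF, F -> AB; S -> SBN becomes S -> SG, G -> BN.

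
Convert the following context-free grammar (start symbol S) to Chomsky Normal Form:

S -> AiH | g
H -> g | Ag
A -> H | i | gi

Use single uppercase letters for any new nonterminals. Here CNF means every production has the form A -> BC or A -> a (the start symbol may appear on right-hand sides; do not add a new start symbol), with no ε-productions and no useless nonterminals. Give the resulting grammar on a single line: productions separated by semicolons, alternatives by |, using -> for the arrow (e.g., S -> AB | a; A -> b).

No ε-productions.
After unit-elimination: S -> g | AiH; A -> g | i | Ag | gi; H -> g | Ag.
TERM: introduce B -> g, C -> i and substitute in every rule of length ≥2.
BIN: S -> ACH becomes S -> AD, D -> CH.

S -> g | AD; A -> g | i | AB | BC; B -> g; C -> i; D -> CH; H -> g | AB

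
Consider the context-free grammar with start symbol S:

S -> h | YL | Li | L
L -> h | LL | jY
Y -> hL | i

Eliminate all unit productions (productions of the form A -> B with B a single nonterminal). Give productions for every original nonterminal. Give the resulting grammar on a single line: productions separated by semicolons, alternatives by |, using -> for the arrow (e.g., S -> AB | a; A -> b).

S -> h | LL | Li | YL | jY; L -> h | LL | jY; Y -> i | hL

Unit productions: S->L.
Unit pairs (A ⇒* B via units): (S,L).
S: inherits non-unit rules of {L, S} → LL | Li | YL | h | jY.
L: inherits non-unit rules of {L} → LL | h | jY.
Y: inherits non-unit rules of {Y} → hL | i.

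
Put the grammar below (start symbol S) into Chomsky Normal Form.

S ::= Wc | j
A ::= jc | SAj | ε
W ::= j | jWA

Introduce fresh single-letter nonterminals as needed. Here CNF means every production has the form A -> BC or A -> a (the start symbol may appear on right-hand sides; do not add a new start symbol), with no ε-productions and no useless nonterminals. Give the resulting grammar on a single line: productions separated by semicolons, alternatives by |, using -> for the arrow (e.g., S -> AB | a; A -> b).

Nullable: {A}; after ε-elimination: S -> j | Wc; A -> Sj | jc | SAj; W -> j | jW | jWA.
No unit productions to eliminate.
TERM: introduce C -> c, B -> j and substitute in every rule of length ≥2.
BIN: A -> SAB becomes A -> SD, D -> AB; W -> BWA becomes W -> BE, E -> WA.

S -> j | WC; A -> BC | SB | SD; B -> j; C -> c; D -> AB; E -> WA; W -> j | BE | BW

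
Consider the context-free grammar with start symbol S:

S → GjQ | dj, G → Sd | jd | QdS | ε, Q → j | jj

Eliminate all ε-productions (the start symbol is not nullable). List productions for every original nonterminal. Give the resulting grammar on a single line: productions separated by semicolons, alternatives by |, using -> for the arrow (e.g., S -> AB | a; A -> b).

Nullable set: {G}.
S -> GjQ: G nullable, giving GjQ | jQ.
Drop G -> ε.
Unchanged (no nullable symbols): S -> dj; G -> QdS; G -> Sd; G -> jd; Q -> j; Q -> jj.

S -> dj | jQ | GjQ; G -> Sd | jd | QdS; Q -> j | jj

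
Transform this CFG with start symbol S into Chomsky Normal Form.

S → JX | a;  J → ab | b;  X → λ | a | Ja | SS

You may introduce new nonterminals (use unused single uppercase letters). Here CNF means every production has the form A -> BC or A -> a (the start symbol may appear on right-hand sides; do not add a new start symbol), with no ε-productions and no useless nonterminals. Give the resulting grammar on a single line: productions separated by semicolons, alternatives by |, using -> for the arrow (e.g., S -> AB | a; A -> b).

Nullable: {X}; after ε-elimination: S -> J | a | JX; J -> b | ab; X -> a | Ja | SS.
After unit-elimination: S -> a | b | JX | ab; J -> b | ab; X -> a | Ja | SS.
TERM: introduce A -> a, B -> b and substitute in every rule of length ≥2.

S -> a | b | AB | JX; A -> a; B -> b; J -> b | AB; X -> a | JA | SS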